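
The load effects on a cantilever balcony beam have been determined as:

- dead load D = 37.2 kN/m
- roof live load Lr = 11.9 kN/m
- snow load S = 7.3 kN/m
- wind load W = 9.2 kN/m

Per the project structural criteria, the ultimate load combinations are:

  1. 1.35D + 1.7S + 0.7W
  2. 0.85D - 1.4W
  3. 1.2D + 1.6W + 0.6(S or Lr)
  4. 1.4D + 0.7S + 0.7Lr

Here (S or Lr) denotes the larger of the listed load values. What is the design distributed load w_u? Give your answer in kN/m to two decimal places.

69.07 kN/m

(S or Lr) → Lr = 11.9 kN/m.
1. 1.35(37.2) + 1.7(7.3) + 0.7(9.2) = 50.22 + 12.41 + 6.44 = 69.07
2. 0.85(37.2) - 1.4(9.2) = 31.62 - 12.88 = 18.74
3. 1.2(37.2) + 1.6(9.2) + 0.6(11.9) = 44.64 + 14.72 + 7.14 = 66.50
4. 1.4(37.2) + 0.7(7.3) + 0.7(11.9) = 52.08 + 5.11 + 8.33 = 65.52
The controlling combination is 1, giving 69.07 kN/m.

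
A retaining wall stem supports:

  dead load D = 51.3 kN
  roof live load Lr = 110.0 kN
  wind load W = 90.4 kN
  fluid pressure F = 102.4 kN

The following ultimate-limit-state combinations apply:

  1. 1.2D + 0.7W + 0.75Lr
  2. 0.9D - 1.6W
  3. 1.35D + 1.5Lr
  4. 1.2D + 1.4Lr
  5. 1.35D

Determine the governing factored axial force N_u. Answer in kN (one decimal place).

1. 1.2(51.3) + 0.7(90.4) + 0.75(110.0) = 207.3
2. 0.9(51.3) - 1.6(90.4) = -98.5
3. 1.35(51.3) + 1.5(110.0) = 69.3 + 165.0 = 234.3
4. 1.2(51.3) + 1.4(110.0) = 61.6 + 154.0 = 215.6
5. 1.35(51.3) = 69.3
Combination 3 governs: N_u = 234.3 kN.

234.3 kN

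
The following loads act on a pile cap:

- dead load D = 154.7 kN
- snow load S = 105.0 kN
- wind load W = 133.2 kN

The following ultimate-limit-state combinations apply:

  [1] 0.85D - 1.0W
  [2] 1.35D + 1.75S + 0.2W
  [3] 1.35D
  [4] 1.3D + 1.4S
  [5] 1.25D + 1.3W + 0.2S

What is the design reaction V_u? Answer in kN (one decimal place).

419.2 kN

[1] 0.85(154.7) - 1.0(133.2) = 131.5 - 133.2 = -1.7
[2] 1.35(154.7) + 1.75(105.0) + 0.2(133.2) = 208.8 + 183.8 + 26.6 = 419.2
[3] 1.35(154.7) = 208.8
[4] 1.3(154.7) + 1.4(105.0) = 201.1 + 147.0 = 348.1
[5] 1.25(154.7) + 1.3(133.2) + 0.2(105.0) = 387.5
Combination 2 governs: V_u = 419.2 kN.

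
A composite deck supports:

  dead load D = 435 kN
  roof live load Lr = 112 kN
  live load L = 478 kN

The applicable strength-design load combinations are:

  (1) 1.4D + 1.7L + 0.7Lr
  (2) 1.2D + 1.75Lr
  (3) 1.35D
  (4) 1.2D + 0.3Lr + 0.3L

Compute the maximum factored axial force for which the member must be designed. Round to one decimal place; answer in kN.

(1) 1.4(435) + 1.7(478) + 0.7(112) = 609.0 + 812.6 + 78.4 = 1500.0
(2) 1.2(435) + 1.75(112) = 522.0 + 196.0 = 718.0
(3) 1.35(435) = 587.3
(4) 1.2(435) + 0.3(112) + 0.3(478) = 522.0 + 33.6 + 143.4 = 699.0
The controlling combination is 1, giving 1500.0 kN.

1500.0 kN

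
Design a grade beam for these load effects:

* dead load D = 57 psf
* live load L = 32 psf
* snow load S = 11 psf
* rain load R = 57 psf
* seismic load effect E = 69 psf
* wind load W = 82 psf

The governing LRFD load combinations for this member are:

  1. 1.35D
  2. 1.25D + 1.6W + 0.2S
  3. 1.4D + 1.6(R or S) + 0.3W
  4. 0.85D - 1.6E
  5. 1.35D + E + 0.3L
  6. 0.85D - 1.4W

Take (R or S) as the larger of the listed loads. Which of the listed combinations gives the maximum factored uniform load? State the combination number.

(R or S) → R = 57 psf.
1. 1.35(57) = 76.95
2. 1.25(57) + 1.6(82) + 0.2(11) = 71.25 + 131.20 + 2.20 = 204.65
3. 1.4(57) + 1.6(57) + 0.3(82) = 79.80 + 91.20 + 24.60 = 195.60
4. 0.85(57) - 1.6(69) = 48.45 - 110.40 = -61.95
5. 1.35(57) + 1.0(69) + 0.3(32) = 76.95 + 69.00 + 9.60 = 155.55
6. 0.85(57) - 1.4(82) = 48.45 - 114.80 = -66.35
The largest value is 204.65 psf from combination 2.

Combination 2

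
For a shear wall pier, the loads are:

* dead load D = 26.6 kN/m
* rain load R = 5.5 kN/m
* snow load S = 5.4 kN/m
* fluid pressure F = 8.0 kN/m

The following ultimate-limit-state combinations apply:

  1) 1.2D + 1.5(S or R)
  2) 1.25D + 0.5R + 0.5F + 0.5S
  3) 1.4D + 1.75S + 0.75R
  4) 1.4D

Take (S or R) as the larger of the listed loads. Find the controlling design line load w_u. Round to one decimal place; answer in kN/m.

(S or R) → R = 5.5 kN/m.
1) 1.2(26.6) + 1.5(5.5) = 31.9 + 8.3 = 40.2
2) 1.25(26.6) + 0.5(5.5) + 0.5(8.0) + 0.5(5.4) = 42.7
3) 1.4(26.6) + 1.75(5.4) + 0.75(5.5) = 37.2 + 9.5 + 4.1 = 50.8
4) 1.4(26.6) = 37.2
Maximum is from combination 3.

50.8 kN/m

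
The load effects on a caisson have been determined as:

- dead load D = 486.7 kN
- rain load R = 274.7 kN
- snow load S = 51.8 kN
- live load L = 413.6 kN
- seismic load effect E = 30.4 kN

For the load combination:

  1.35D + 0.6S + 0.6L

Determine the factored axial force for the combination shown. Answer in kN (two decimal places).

1.35(486.7) + 0.6(51.8) + 0.6(413.6) = 657.05 + 31.08 + 248.16 = 936.29
N_u = 936.29 kN.

936.29 kN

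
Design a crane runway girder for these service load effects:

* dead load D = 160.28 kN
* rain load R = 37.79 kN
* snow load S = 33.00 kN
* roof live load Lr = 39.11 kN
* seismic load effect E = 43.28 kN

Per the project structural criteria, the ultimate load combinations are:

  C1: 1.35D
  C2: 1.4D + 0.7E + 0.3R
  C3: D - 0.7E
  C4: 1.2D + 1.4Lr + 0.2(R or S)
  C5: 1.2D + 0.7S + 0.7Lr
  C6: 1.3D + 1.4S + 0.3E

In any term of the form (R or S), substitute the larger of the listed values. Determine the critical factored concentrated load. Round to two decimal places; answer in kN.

(R or S) → R = 37.79 kN.
C1: 1.35(160.28) = 216.38
C2: 1.4(160.28) + 0.7(43.28) + 0.3(37.79) = 224.39 + 30.30 + 11.34 = 266.03
C3: 1.0(160.28) - 0.7(43.28) = 160.28 - 30.30 = 129.98
C4: 1.2(160.28) + 1.4(39.11) + 0.2(37.79) = 192.34 + 54.75 + 7.56 = 254.65
C5: 1.2(160.28) + 0.7(33.00) + 0.7(39.11) = 242.81
C6: 1.3(160.28) + 1.4(33.00) + 0.3(43.28) = 267.55
The controlling combination is 6, giving 267.55 kN.

267.55 kN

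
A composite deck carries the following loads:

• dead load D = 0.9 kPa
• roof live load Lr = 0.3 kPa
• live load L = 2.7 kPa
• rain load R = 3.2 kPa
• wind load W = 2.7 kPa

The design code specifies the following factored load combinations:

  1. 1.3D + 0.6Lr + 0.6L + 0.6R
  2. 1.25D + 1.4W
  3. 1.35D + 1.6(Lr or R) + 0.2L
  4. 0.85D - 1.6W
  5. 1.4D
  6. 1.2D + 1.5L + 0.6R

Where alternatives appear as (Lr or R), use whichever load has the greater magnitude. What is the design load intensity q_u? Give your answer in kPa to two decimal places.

7.05 kPa

(Lr or R) → R = 3.2 kPa.
1. 1.3(0.9) + 0.6(0.3) + 0.6(2.7) + 0.6(3.2) = 1.17 + 0.18 + 1.62 + 1.92 = 4.89
2. 1.25(0.9) + 1.4(2.7) = 1.13 + 3.78 = 4.91
3. 1.35(0.9) + 1.6(3.2) + 0.2(2.7) = 1.22 + 5.12 + 0.54 = 6.88
4. 0.85(0.9) - 1.6(2.7) = -3.56
5. 1.4(0.9) = 1.26
6. 1.2(0.9) + 1.5(2.7) + 0.6(3.2) = 1.08 + 4.05 + 1.92 = 7.05
The controlling combination is 6, giving 7.05 kPa.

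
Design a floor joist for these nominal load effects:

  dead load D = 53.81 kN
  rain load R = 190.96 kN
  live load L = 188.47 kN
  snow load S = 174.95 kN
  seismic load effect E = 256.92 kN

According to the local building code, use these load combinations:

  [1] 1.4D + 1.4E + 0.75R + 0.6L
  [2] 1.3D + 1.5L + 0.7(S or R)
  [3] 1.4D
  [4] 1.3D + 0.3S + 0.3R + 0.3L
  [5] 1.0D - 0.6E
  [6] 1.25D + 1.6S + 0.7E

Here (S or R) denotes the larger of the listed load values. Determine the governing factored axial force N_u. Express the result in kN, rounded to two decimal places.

(S or R) → R = 190.96 kN.
[1] 1.4(53.81) + 1.4(256.92) + 0.75(190.96) + 0.6(188.47) = 75.33 + 359.69 + 143.22 + 113.08 = 691.32
[2] 1.3(53.81) + 1.5(188.47) + 0.7(190.96) = 69.95 + 282.71 + 133.67 = 486.33
[3] 1.4(53.81) = 75.33
[4] 1.3(53.81) + 0.3(174.95) + 0.3(190.96) + 0.3(188.47) = 69.95 + 52.49 + 57.29 + 56.54 = 236.27
[5] 1.0(53.81) - 0.6(256.92) = 53.81 - 154.15 = -100.34
[6] 1.25(53.81) + 1.6(174.95) + 0.7(256.92) = 527.03
Maximum is from combination 1.

691.32 kN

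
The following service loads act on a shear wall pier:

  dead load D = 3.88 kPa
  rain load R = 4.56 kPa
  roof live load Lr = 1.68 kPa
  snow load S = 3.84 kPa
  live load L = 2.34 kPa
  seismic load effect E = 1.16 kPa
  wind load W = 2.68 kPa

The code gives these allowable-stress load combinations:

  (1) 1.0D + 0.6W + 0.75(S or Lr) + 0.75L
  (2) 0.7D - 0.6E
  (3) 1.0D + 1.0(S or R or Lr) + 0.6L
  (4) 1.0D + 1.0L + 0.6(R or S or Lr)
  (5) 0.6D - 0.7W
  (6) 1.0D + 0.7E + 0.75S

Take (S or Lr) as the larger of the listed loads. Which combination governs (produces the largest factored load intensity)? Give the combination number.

Combination 1

(S or Lr) → S = 3.84 kPa; (S or R or Lr) → R = 4.56 kPa; (R or S or Lr) → R = 4.56 kPa.
(1) 1.0(3.88) + 0.6(2.68) + 0.75(3.84) + 0.75(2.34) = 10.12
(2) 0.7(3.88) - 0.6(1.16) = 2.72 - 0.70 = 2.02
(3) 1.0(3.88) + 1.0(4.56) + 0.6(2.34) = 3.88 + 4.56 + 1.40 = 9.84
(4) 1.0(3.88) + 1.0(2.34) + 0.6(4.56) = 3.88 + 2.34 + 2.74 = 8.96
(5) 0.6(3.88) - 0.7(2.68) = 2.33 - 1.88 = 0.45
(6) 1.0(3.88) + 0.7(1.16) + 0.75(3.84) = 3.88 + 0.81 + 2.88 = 7.57
The largest value is 10.12 kPa from combination 1.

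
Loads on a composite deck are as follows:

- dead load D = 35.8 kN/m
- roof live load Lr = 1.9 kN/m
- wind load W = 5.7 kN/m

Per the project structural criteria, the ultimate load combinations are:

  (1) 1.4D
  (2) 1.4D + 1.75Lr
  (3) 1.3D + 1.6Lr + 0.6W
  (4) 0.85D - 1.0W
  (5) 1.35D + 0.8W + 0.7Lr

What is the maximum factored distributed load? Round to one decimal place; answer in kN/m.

(1) 1.4(35.8) = 50.1
(2) 1.4(35.8) + 1.75(1.9) = 50.1 + 3.3 = 53.4
(3) 1.3(35.8) + 1.6(1.9) + 0.6(5.7) = 53.0
(4) 0.85(35.8) - 1.0(5.7) = 30.4 - 5.7 = 24.7
(5) 1.35(35.8) + 0.8(5.7) + 0.7(1.9) = 48.3 + 4.6 + 1.3 = 54.2
Combination 5 governs: w_u = 54.2 kN/m.

54.2 kN/m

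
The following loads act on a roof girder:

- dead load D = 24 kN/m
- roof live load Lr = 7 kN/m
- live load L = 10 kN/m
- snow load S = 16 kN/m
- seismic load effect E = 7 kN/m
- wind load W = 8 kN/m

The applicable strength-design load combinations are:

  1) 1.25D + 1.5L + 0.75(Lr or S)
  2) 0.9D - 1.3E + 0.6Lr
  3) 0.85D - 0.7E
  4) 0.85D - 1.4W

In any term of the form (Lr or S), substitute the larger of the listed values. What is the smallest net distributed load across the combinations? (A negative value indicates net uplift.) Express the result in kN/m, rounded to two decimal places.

(Lr or S) → S = 16 kN/m.
1) 1.25(24) + 1.5(10) + 0.75(16) = 30.00 + 15.00 + 12.00 = 57.00
2) 0.9(24) - 1.3(7) + 0.6(7) = 21.60 - 9.10 + 4.20 = 16.70
3) 0.85(24) - 0.7(7) = 20.40 - 4.90 = 15.50
4) 0.85(24) - 1.4(8) = 20.40 - 11.20 = 9.20
Combination 4 gives the minimum: 9.20 kN/m.

9.20 kN/m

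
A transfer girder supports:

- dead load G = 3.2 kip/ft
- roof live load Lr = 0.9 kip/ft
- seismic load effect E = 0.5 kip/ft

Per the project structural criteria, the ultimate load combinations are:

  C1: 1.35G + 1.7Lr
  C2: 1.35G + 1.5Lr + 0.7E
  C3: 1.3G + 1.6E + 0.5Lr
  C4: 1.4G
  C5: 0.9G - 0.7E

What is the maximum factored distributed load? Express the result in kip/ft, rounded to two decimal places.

C1: 1.35(3.2) + 1.7(0.9) = 5.85
C2: 1.35(3.2) + 1.5(0.9) + 0.7(0.5) = 6.02
C3: 1.3(3.2) + 1.6(0.5) + 0.5(0.9) = 5.41
C4: 1.4(3.2) = 4.48
C5: 0.9(3.2) - 0.7(0.5) = 2.53
Maximum is from combination 2.

6.02 kip/ft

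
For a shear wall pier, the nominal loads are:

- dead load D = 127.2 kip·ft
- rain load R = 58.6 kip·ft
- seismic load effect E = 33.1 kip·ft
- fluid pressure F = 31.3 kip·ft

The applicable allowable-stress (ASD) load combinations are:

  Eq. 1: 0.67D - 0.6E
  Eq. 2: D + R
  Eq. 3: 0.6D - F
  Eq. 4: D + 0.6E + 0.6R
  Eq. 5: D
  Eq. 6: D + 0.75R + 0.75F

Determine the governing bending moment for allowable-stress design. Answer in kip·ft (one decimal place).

Eq. 1: 0.67(127.2) - 0.6(33.1) = 65.4
Eq. 2: 1.0(127.2) + 1.0(58.6) = 185.8
Eq. 3: 0.6(127.2) - 1.0(31.3) = 45.0
Eq. 4: 1.0(127.2) + 0.6(33.1) + 0.6(58.6) = 182.2
Eq. 5: 1.0(127.2) = 127.2
Eq. 6: 1.0(127.2) + 0.75(58.6) + 0.75(31.3) = 194.6
The controlling combination is 6, giving 194.6 kip·ft.

194.6 kip·ft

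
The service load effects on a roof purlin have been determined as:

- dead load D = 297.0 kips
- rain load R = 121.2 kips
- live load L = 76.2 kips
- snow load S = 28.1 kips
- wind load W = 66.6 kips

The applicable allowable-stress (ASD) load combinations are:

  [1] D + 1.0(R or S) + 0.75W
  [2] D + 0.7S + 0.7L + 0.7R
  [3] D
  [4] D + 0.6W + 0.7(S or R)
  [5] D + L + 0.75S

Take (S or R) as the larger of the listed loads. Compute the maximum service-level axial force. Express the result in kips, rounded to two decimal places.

(R or S) → R = 121.2 kips; (S or R) → R = 121.2 kips.
[1] 1.0(297.0) + 1.0(121.2) + 0.75(66.6) = 297.00 + 121.20 + 49.95 = 468.15
[2] 1.0(297.0) + 0.7(28.1) + 0.7(76.2) + 0.7(121.2) = 297.00 + 19.67 + 53.34 + 84.84 = 454.85
[3] 1.0(297.0) = 297.00
[4] 1.0(297.0) + 0.6(66.6) + 0.7(121.2) = 297.00 + 39.96 + 84.84 = 421.80
[5] 1.0(297.0) + 1.0(76.2) + 0.75(28.1) = 297.00 + 76.20 + 21.08 = 394.28
The controlling combination is 1, giving 468.15 kips.

468.15 kips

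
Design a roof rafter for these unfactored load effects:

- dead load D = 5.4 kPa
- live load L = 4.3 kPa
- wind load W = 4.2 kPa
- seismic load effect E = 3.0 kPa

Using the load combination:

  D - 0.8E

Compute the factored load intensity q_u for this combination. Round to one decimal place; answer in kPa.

1.0(5.4) - 0.8(3.0) = 3.0
q_u = 3.0 kPa.

3.0 kPa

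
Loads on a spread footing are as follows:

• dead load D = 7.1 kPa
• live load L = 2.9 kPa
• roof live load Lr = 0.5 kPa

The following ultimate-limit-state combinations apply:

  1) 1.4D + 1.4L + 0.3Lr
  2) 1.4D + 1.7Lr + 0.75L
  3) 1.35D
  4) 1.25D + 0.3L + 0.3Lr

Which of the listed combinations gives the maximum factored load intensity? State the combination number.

1) 1.4(7.1) + 1.4(2.9) + 0.3(0.5) = 9.94 + 4.06 + 0.15 = 14.15
2) 1.4(7.1) + 1.7(0.5) + 0.75(2.9) = 9.94 + 0.85 + 2.18 = 12.97
3) 1.35(7.1) = 9.59
4) 1.25(7.1) + 0.3(2.9) + 0.3(0.5) = 8.88 + 0.87 + 0.15 = 9.90
The largest value is 14.15 kPa from combination 1.

Combination 1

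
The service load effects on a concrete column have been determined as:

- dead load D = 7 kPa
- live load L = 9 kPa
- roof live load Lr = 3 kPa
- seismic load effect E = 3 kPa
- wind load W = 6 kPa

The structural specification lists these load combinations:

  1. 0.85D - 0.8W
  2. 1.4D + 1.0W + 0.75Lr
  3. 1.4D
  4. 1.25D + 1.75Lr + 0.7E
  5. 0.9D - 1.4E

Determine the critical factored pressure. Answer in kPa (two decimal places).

18.05 kPa

1. 0.85(7) - 0.8(6) = 5.95 - 4.80 = 1.15
2. 1.4(7) + 1.0(6) + 0.75(3) = 9.80 + 6.00 + 2.25 = 18.05
3. 1.4(7) = 9.80
4. 1.25(7) + 1.75(3) + 0.7(3) = 8.75 + 5.25 + 2.10 = 16.10
5. 0.9(7) - 1.4(3) = 6.30 - 4.20 = 2.10
The controlling combination is 2, giving 18.05 kPa.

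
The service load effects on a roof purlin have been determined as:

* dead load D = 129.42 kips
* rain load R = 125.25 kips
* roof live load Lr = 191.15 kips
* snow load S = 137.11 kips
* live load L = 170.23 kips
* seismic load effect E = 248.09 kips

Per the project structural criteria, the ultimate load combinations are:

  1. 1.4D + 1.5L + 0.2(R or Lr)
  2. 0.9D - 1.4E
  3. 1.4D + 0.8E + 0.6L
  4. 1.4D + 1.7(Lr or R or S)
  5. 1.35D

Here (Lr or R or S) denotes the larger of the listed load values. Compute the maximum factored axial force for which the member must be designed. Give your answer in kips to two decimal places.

506.14 kips

(R or Lr) → Lr = 191.15 kips; (Lr or R or S) → Lr = 191.15 kips.
1. 1.4(129.42) + 1.5(170.23) + 0.2(191.15) = 474.76
2. 0.9(129.42) - 1.4(248.09) = -230.85
3. 1.4(129.42) + 0.8(248.09) + 0.6(170.23) = 481.80
4. 1.4(129.42) + 1.7(191.15) = 506.14
5. 1.35(129.42) = 174.72
Maximum is from combination 4.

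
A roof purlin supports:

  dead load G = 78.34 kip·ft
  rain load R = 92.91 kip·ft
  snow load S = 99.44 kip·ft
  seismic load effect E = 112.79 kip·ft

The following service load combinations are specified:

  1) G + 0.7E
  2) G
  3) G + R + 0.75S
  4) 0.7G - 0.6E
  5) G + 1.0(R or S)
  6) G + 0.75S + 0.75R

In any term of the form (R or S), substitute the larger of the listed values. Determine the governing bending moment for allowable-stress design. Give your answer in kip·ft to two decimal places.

245.83 kip·ft

(R or S) → S = 99.44 kip·ft.
1) 1.0(78.34) + 0.7(112.79) = 78.34 + 78.95 = 157.29
2) 1.0(78.34) = 78.34
3) 1.0(78.34) + 1.0(92.91) + 0.75(99.44) = 78.34 + 92.91 + 74.58 = 245.83
4) 0.7(78.34) - 0.6(112.79) = -12.84
5) 1.0(78.34) + 1.0(99.44) = 78.34 + 99.44 = 177.78
6) 1.0(78.34) + 0.75(99.44) + 0.75(92.91) = 78.34 + 74.58 + 69.68 = 222.60
The controlling combination is 3, giving 245.83 kip·ft.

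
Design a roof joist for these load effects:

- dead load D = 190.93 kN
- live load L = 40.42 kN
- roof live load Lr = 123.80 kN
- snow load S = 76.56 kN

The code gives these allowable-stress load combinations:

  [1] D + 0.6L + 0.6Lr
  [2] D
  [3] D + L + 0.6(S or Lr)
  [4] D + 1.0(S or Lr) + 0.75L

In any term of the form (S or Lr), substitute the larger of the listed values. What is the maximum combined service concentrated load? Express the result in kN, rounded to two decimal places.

(S or Lr) → Lr = 123.80 kN.
[1] 1.0(190.93) + 0.6(40.42) + 0.6(123.80) = 190.93 + 24.25 + 74.28 = 289.46
[2] 1.0(190.93) = 190.93
[3] 1.0(190.93) + 1.0(40.42) + 0.6(123.80) = 190.93 + 40.42 + 74.28 = 305.63
[4] 1.0(190.93) + 1.0(123.80) + 0.75(40.42) = 190.93 + 123.80 + 30.32 = 345.05
The controlling combination is 4, giving 345.05 kN.

345.05 kN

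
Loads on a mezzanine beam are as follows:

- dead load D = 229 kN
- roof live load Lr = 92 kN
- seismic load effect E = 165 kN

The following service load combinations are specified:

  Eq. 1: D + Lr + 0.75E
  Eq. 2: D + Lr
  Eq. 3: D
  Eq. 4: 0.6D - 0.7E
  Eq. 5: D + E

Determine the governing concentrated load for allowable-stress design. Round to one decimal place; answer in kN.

Eq. 1: 1.0(229) + 1.0(92) + 0.75(165) = 444.8
Eq. 2: 1.0(229) + 1.0(92) = 321.0
Eq. 3: 1.0(229) = 229.0
Eq. 4: 0.6(229) - 0.7(165) = 21.9
Eq. 5: 1.0(229) + 1.0(165) = 394.0
The controlling combination is 1, giving 444.8 kN.

444.8 kN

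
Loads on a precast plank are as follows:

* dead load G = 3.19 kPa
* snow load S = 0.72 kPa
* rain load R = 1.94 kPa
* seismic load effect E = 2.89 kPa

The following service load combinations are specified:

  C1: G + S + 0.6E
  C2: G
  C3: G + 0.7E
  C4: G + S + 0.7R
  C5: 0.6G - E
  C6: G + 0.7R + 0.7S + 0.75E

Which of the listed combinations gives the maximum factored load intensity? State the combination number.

C1: 1.0(3.19) + 1.0(0.72) + 0.6(2.89) = 3.19 + 0.72 + 1.73 = 5.64
C2: 1.0(3.19) = 3.19
C3: 1.0(3.19) + 0.7(2.89) = 3.19 + 2.02 = 5.21
C4: 1.0(3.19) + 1.0(0.72) + 0.7(1.94) = 3.19 + 0.72 + 1.36 = 5.27
C5: 0.6(3.19) - 1.0(2.89) = 1.91 - 2.89 = -0.98
C6: 1.0(3.19) + 0.7(1.94) + 0.7(0.72) + 0.75(2.89) = 3.19 + 1.36 + 0.50 + 2.17 = 7.22
The largest value is 7.22 kPa from combination 6.

Combination 6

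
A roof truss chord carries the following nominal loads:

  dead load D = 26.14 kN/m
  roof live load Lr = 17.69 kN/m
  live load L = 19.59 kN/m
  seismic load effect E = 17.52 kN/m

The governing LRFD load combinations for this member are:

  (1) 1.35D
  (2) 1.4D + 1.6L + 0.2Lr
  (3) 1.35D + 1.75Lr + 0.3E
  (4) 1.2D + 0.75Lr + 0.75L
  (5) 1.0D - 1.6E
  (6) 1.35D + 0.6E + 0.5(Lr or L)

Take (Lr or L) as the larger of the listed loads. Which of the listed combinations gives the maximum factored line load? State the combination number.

Combination 3

(Lr or L) → L = 19.59 kN/m.
(1) 1.35(26.14) = 35.29
(2) 1.4(26.14) + 1.6(19.59) + 0.2(17.69) = 71.48
(3) 1.35(26.14) + 1.75(17.69) + 0.3(17.52) = 71.50
(4) 1.2(26.14) + 0.75(17.69) + 0.75(19.59) = 59.33
(5) 1.0(26.14) - 1.6(17.52) = -1.89
(6) 1.35(26.14) + 0.6(17.52) + 0.5(19.59) = 55.60
The largest value is 71.50 kN/m from combination 3.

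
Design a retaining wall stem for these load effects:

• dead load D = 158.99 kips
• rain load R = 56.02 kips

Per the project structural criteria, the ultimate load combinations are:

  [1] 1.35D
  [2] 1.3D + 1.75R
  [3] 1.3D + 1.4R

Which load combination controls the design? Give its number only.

Combination 2

[1] 1.35(158.99) = 214.64
[2] 1.3(158.99) + 1.75(56.02) = 304.72
[3] 1.3(158.99) + 1.4(56.02) = 206.69 + 78.43 = 285.12
The largest value is 304.72 kips from combination 2.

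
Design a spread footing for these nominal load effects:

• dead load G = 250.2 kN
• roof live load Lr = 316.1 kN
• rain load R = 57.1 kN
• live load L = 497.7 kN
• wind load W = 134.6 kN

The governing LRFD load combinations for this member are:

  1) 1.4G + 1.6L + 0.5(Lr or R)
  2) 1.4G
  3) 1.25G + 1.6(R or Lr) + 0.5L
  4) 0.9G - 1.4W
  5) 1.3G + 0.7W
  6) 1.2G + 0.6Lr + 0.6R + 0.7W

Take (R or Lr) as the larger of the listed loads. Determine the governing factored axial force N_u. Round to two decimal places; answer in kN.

(Lr or R) → Lr = 316.1 kN; (R or Lr) → Lr = 316.1 kN.
1) 1.4(250.2) + 1.6(497.7) + 0.5(316.1) = 350.28 + 796.32 + 158.05 = 1304.65
2) 1.4(250.2) = 350.28
3) 1.25(250.2) + 1.6(316.1) + 0.5(497.7) = 312.75 + 505.76 + 248.85 = 1067.36
4) 0.9(250.2) - 1.4(134.6) = 225.18 - 188.44 = 36.74
5) 1.3(250.2) + 0.7(134.6) = 325.26 + 94.22 = 419.48
6) 1.2(250.2) + 0.6(316.1) + 0.6(57.1) + 0.7(134.6) = 300.24 + 189.66 + 34.26 + 94.22 = 618.38
Combination 1 governs: N_u = 1304.65 kN.

1304.65 kN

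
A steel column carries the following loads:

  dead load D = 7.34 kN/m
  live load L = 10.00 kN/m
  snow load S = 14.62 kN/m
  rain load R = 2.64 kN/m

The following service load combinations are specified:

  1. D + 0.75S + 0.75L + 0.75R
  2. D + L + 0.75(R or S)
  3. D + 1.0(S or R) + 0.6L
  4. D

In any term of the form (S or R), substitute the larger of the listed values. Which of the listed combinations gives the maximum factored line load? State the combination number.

Combination 2

(R or S) → S = 14.62 kN/m; (S or R) → S = 14.62 kN/m.
1. 1.0(7.34) + 0.75(14.62) + 0.75(10.00) + 0.75(2.64) = 7.34 + 10.97 + 7.50 + 1.98 = 27.79
2. 1.0(7.34) + 1.0(10.00) + 0.75(14.62) = 7.34 + 10.00 + 10.97 = 28.31
3. 1.0(7.34) + 1.0(14.62) + 0.6(10.00) = 7.34 + 14.62 + 6.00 = 27.96
4. 1.0(7.34) = 7.34
The largest value is 28.31 kN/m from combination 2.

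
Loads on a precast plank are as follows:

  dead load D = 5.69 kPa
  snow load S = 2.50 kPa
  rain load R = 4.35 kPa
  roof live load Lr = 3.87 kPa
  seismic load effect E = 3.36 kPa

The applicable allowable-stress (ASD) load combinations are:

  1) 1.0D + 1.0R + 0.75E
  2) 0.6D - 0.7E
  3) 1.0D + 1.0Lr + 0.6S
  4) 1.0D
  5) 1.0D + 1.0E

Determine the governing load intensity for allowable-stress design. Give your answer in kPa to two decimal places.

1) 1.0(5.69) + 1.0(4.35) + 0.75(3.36) = 5.69 + 4.35 + 2.52 = 12.56
2) 0.6(5.69) - 0.7(3.36) = 3.41 - 2.35 = 1.06
3) 1.0(5.69) + 1.0(3.87) + 0.6(2.50) = 5.69 + 3.87 + 1.50 = 11.06
4) 1.0(5.69) = 5.69
5) 1.0(5.69) + 1.0(3.36) = 5.69 + 3.36 = 9.05
The controlling combination is 1, giving 12.56 kPa.

12.56 kPa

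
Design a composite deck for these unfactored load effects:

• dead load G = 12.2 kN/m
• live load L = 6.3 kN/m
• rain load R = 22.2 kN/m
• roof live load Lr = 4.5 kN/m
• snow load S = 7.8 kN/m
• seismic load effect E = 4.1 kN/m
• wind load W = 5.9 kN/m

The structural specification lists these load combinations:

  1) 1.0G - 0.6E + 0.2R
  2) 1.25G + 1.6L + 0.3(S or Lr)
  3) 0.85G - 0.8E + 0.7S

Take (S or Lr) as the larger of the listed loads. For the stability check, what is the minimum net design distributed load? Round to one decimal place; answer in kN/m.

12.6 kN/m

(S or Lr) → S = 7.8 kN/m.
1) 1.0(12.2) - 0.6(4.1) + 0.2(22.2) = 14.2
2) 1.25(12.2) + 1.6(6.3) + 0.3(7.8) = 27.7
3) 0.85(12.2) - 0.8(4.1) + 0.7(7.8) = 12.6
Combination 3 gives the minimum: 12.6 kN/m.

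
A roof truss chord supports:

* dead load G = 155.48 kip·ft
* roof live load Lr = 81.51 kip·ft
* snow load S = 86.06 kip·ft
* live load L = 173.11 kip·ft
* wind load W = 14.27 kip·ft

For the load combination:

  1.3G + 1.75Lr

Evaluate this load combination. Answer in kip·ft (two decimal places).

344.77 kip·ft

1.3(155.48) + 1.75(81.51) = 344.77
M_u = 344.77 kip·ft.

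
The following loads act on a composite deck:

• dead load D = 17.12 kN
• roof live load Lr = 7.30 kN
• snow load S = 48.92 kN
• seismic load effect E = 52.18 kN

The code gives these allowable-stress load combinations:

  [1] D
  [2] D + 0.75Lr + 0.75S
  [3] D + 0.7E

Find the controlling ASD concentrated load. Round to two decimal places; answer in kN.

[1] 1.0(17.12) = 17.12
[2] 1.0(17.12) + 0.75(7.30) + 0.75(48.92) = 17.12 + 5.48 + 36.69 = 59.29
[3] 1.0(17.12) + 0.7(52.18) = 17.12 + 36.53 = 53.65
The controlling combination is 2, giving 59.29 kN.

59.29 kN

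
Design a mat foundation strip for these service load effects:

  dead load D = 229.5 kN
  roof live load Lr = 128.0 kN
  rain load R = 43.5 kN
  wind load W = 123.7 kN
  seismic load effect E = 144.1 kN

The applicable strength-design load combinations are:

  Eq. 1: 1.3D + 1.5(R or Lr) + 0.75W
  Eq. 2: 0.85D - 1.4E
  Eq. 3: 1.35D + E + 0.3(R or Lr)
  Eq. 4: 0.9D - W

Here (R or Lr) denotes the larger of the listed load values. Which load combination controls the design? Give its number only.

(R or Lr) → Lr = 128.0 kN.
Eq. 1: 1.3(229.5) + 1.5(128.0) + 0.75(123.7) = 583.13
Eq. 2: 0.85(229.5) - 1.4(144.1) = -6.67
Eq. 3: 1.35(229.5) + 1.0(144.1) + 0.3(128.0) = 492.33
Eq. 4: 0.9(229.5) - 1.0(123.7) = 82.85
The largest value is 583.13 kN from combination 1.

Combination 1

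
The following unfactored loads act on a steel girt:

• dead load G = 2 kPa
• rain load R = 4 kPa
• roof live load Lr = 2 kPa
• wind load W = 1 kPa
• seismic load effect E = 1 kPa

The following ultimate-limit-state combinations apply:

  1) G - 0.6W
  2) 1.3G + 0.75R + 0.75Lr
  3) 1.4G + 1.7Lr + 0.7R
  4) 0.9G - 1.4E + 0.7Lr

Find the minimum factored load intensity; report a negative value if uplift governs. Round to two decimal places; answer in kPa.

1.40 kPa

1) 1.0(2) - 0.6(1) = 2.00 - 0.60 = 1.40
2) 1.3(2) + 0.75(4) + 0.75(2) = 2.60 + 3.00 + 1.50 = 7.10
3) 1.4(2) + 1.7(2) + 0.7(4) = 2.80 + 3.40 + 2.80 = 9.00
4) 0.9(2) - 1.4(1) + 0.7(2) = 1.80 - 1.40 + 1.40 = 1.80
Combination 1 gives the minimum: 1.40 kPa.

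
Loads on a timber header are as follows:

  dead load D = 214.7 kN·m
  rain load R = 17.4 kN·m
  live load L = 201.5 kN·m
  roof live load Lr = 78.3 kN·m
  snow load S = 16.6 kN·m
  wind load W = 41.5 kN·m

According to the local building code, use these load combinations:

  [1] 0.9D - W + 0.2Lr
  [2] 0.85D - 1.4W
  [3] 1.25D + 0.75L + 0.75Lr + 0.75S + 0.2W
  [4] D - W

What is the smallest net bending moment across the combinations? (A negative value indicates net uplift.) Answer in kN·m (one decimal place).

124.4 kN·m

[1] 0.9(214.7) - 1.0(41.5) + 0.2(78.3) = 193.2 - 41.5 + 15.7 = 167.4
[2] 0.85(214.7) - 1.4(41.5) = 182.5 - 58.1 = 124.4
[3] 1.25(214.7) + 0.75(201.5) + 0.75(78.3) + 0.75(16.6) + 0.2(41.5) = 268.4 + 151.1 + 58.7 + 12.5 + 8.3 = 499.0
[4] 1.0(214.7) - 1.0(41.5) = 214.7 - 41.5 = 173.2
Combination 2 gives the minimum: 124.4 kN·m.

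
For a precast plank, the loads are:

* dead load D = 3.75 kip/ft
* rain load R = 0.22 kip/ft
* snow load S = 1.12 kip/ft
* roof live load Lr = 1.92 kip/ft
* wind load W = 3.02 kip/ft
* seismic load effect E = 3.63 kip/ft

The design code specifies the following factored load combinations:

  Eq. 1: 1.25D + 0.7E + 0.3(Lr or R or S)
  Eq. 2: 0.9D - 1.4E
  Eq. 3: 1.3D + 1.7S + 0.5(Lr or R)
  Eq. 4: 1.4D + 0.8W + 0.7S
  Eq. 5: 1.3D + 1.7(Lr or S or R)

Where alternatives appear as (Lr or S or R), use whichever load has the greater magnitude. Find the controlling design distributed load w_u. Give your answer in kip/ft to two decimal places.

(Lr or R or S) → Lr = 1.92 kip/ft; (Lr or R) → Lr = 1.92 kip/ft; (Lr or S or R) → Lr = 1.92 kip/ft.
Eq. 1: 1.25(3.75) + 0.7(3.63) + 0.3(1.92) = 7.80
Eq. 2: 0.9(3.75) - 1.4(3.63) = -1.71
Eq. 3: 1.3(3.75) + 1.7(1.12) + 0.5(1.92) = 7.74
Eq. 4: 1.4(3.75) + 0.8(3.02) + 0.7(1.12) = 8.45
Eq. 5: 1.3(3.75) + 1.7(1.92) = 8.14
The controlling combination is 4, giving 8.45 kip/ft.

8.45 kip/ft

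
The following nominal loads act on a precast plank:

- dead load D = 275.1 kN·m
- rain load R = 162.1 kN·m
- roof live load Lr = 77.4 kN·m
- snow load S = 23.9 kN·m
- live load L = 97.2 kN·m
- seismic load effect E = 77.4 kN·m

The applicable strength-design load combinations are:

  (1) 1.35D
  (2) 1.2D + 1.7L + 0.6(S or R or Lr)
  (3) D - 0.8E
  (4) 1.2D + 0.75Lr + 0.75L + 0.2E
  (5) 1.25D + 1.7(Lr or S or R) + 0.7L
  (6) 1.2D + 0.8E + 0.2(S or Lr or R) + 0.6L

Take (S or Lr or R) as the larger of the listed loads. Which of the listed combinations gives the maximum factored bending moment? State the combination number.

(S or R or Lr) → R = 162.1 kN·m; (Lr or S or R) → R = 162.1 kN·m; (S or Lr or R) → R = 162.1 kN·m.
(1) 1.35(275.1) = 371.39
(2) 1.2(275.1) + 1.7(97.2) + 0.6(162.1) = 592.62
(3) 1.0(275.1) - 0.8(77.4) = 213.18
(4) 1.2(275.1) + 0.75(77.4) + 0.75(97.2) + 0.2(77.4) = 476.55
(5) 1.25(275.1) + 1.7(162.1) + 0.7(97.2) = 687.49
(6) 1.2(275.1) + 0.8(77.4) + 0.2(162.1) + 0.6(97.2) = 482.78
The largest value is 687.49 kN·m from combination 5.

Combination 5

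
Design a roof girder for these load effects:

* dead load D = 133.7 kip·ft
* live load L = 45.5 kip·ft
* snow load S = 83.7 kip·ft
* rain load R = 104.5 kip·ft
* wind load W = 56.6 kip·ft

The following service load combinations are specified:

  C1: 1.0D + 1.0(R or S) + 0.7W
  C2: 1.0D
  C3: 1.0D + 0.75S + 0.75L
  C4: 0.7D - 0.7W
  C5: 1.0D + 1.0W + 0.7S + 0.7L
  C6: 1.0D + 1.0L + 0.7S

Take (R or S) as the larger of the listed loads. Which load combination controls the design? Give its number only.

(R or S) → R = 104.5 kip·ft.
C1: 1.0(133.7) + 1.0(104.5) + 0.7(56.6) = 133.70 + 104.50 + 39.62 = 277.82
C2: 1.0(133.7) = 133.70
C3: 1.0(133.7) + 0.75(83.7) + 0.75(45.5) = 230.60
C4: 0.7(133.7) - 0.7(56.6) = 93.59 - 39.62 = 53.97
C5: 1.0(133.7) + 1.0(56.6) + 0.7(83.7) + 0.7(45.5) = 133.70 + 56.60 + 58.59 + 31.85 = 280.74
C6: 1.0(133.7) + 1.0(45.5) + 0.7(83.7) = 133.70 + 45.50 + 58.59 = 237.79
The largest value is 280.74 kip·ft from combination 5.

Combination 5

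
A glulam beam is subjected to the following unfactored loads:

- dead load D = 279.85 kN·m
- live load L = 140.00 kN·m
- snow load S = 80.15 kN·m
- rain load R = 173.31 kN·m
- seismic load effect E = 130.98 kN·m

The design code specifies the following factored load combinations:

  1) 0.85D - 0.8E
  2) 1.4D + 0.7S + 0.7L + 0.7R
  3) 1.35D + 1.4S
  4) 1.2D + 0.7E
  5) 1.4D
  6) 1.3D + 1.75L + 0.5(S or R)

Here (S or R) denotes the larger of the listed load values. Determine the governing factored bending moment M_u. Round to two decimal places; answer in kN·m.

695.46 kN·m

(S or R) → R = 173.31 kN·m.
1) 0.85(279.85) - 0.8(130.98) = 133.09
2) 1.4(279.85) + 0.7(80.15) + 0.7(140.00) + 0.7(173.31) = 667.21
3) 1.35(279.85) + 1.4(80.15) = 490.01
4) 1.2(279.85) + 0.7(130.98) = 427.51
5) 1.4(279.85) = 391.79
6) 1.3(279.85) + 1.75(140.00) + 0.5(173.31) = 695.46
Combination 6 governs: M_u = 695.46 kN·m.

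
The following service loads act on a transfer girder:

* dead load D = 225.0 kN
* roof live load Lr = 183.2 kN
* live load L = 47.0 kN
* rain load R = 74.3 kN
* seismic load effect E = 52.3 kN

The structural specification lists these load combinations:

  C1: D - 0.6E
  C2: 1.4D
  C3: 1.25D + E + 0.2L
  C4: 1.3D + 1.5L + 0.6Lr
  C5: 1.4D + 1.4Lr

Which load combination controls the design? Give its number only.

Combination 5

C1: 1.0(225.0) - 0.6(52.3) = 225.00 - 31.38 = 193.62
C2: 1.4(225.0) = 315.00
C3: 1.25(225.0) + 1.0(52.3) + 0.2(47.0) = 281.25 + 52.30 + 9.40 = 342.95
C4: 1.3(225.0) + 1.5(47.0) + 0.6(183.2) = 292.50 + 70.50 + 109.92 = 472.92
C5: 1.4(225.0) + 1.4(183.2) = 315.00 + 256.48 = 571.48
The largest value is 571.48 kN from combination 5.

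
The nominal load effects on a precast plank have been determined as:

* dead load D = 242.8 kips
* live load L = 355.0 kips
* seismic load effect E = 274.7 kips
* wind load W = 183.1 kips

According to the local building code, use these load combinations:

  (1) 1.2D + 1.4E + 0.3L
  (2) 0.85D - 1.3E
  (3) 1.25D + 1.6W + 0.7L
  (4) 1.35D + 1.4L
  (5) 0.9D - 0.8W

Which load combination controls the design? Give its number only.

(1) 1.2(242.8) + 1.4(274.7) + 0.3(355.0) = 782.4
(2) 0.85(242.8) - 1.3(274.7) = 206.4 - 357.1 = -150.7
(3) 1.25(242.8) + 1.6(183.1) + 0.7(355.0) = 303.5 + 293.0 + 248.5 = 845.0
(4) 1.35(242.8) + 1.4(355.0) = 327.8 + 497.0 = 824.8
(5) 0.9(242.8) - 0.8(183.1) = 218.5 - 146.5 = 72.0
The largest value is 845.0 kips from combination 3.

Combination 3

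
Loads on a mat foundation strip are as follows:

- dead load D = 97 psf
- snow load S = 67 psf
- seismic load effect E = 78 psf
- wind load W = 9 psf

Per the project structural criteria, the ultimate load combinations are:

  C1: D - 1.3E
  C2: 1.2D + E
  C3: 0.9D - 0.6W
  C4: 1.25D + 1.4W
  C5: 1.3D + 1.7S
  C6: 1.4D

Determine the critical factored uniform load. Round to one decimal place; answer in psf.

240.0 psf

C1: 1.0(97) - 1.3(78) = -4.4
C2: 1.2(97) + 1.0(78) = 194.4
C3: 0.9(97) - 0.6(9) = 81.9
C4: 1.25(97) + 1.4(9) = 133.9
C5: 1.3(97) + 1.7(67) = 240.0
C6: 1.4(97) = 135.8
The controlling combination is 5, giving 240.0 psf.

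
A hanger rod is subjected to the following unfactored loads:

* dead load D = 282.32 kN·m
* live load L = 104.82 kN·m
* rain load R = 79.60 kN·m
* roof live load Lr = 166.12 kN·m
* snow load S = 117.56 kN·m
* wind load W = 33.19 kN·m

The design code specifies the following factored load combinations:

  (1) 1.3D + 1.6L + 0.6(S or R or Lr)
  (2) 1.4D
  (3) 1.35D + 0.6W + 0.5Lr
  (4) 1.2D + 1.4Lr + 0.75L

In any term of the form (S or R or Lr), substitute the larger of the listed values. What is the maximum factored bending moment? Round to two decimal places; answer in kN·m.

(S or R or Lr) → Lr = 166.12 kN·m.
(1) 1.3(282.32) + 1.6(104.82) + 0.6(166.12) = 367.02 + 167.71 + 99.67 = 634.40
(2) 1.4(282.32) = 395.25
(3) 1.35(282.32) + 0.6(33.19) + 0.5(166.12) = 484.11
(4) 1.2(282.32) + 1.4(166.12) + 0.75(104.82) = 338.78 + 232.57 + 78.62 = 649.97
Combination 4 governs: M_u = 649.97 kN·m.

649.97 kN·m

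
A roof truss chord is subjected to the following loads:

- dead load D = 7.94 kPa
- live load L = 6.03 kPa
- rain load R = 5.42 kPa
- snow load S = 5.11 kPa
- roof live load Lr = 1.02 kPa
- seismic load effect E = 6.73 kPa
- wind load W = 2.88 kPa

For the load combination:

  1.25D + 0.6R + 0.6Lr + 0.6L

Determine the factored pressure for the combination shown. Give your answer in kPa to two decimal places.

17.41 kPa

1.25(7.94) + 0.6(5.42) + 0.6(1.02) + 0.6(6.03) = 9.93 + 3.25 + 0.61 + 3.62 = 17.41
p_u = 17.41 kPa.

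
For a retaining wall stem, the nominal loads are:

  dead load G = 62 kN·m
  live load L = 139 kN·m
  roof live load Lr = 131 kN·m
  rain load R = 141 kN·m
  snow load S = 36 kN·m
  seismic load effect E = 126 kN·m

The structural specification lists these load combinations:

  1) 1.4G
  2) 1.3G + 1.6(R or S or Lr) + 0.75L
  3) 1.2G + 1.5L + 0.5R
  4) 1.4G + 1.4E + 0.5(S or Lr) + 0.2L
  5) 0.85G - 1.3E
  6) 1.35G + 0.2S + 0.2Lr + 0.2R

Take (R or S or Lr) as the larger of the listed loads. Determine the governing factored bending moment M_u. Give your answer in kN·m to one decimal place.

410.5 kN·m

(R or S or Lr) → R = 141 kN·m; (S or Lr) → Lr = 131 kN·m.
1) 1.4(62) = 86.8
2) 1.3(62) + 1.6(141) + 0.75(139) = 410.5
3) 1.2(62) + 1.5(139) + 0.5(141) = 353.4
4) 1.4(62) + 1.4(126) + 0.5(131) + 0.2(139) = 356.5
5) 0.85(62) - 1.3(126) = -111.1
6) 1.35(62) + 0.2(36) + 0.2(131) + 0.2(141) = 145.3
Maximum is from combination 2.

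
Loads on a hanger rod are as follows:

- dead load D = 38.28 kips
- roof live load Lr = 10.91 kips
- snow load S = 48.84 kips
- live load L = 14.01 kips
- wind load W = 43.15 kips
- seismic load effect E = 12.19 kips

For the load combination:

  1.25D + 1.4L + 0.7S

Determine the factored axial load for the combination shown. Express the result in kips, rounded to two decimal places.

101.65 kips

1.25(38.28) + 1.4(14.01) + 0.7(48.84) = 101.65
P_u = 101.65 kips.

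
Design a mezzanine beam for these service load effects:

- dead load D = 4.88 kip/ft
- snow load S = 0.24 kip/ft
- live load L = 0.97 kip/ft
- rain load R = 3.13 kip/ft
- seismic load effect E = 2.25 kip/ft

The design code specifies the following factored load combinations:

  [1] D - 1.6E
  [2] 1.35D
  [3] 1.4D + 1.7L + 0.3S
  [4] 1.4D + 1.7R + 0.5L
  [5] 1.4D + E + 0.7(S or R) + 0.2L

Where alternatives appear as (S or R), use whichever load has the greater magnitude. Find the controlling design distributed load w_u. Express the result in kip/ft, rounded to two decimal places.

12.64 kip/ft

(S or R) → R = 3.13 kip/ft.
[1] 1.0(4.88) - 1.6(2.25) = 4.88 - 3.60 = 1.28
[2] 1.35(4.88) = 6.59
[3] 1.4(4.88) + 1.7(0.97) + 0.3(0.24) = 6.83 + 1.65 + 0.07 = 8.55
[4] 1.4(4.88) + 1.7(3.13) + 0.5(0.97) = 6.83 + 5.32 + 0.49 = 12.64
[5] 1.4(4.88) + 1.0(2.25) + 0.7(3.13) + 0.2(0.97) = 11.47
Combination 4 governs: w_u = 12.64 kip/ft.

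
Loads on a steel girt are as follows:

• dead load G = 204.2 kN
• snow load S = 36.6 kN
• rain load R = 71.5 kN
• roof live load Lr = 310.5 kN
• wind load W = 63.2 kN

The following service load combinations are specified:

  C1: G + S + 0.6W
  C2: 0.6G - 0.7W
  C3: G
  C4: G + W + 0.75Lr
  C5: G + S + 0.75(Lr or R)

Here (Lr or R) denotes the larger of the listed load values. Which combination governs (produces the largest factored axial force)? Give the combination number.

(Lr or R) → Lr = 310.5 kN.
C1: 1.0(204.2) + 1.0(36.6) + 0.6(63.2) = 204.2 + 36.6 + 37.9 = 278.7
C2: 0.6(204.2) - 0.7(63.2) = 122.5 - 44.2 = 78.3
C3: 1.0(204.2) = 204.2
C4: 1.0(204.2) + 1.0(63.2) + 0.75(310.5) = 204.2 + 63.2 + 232.9 = 500.3
C5: 1.0(204.2) + 1.0(36.6) + 0.75(310.5) = 204.2 + 36.6 + 232.9 = 473.7
The largest value is 500.3 kN from combination 4.

Combination 4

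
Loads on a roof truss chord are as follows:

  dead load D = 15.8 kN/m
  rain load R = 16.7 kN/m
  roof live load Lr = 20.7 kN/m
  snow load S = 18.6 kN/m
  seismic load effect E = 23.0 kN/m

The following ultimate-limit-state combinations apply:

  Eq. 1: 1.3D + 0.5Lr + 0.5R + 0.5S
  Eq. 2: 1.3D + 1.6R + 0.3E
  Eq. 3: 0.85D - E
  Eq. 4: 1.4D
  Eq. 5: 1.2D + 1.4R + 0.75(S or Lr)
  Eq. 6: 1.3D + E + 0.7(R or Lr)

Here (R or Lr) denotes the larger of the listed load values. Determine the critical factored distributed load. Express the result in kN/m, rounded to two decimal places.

58.03 kN/m

(S or Lr) → Lr = 20.7 kN/m; (R or Lr) → Lr = 20.7 kN/m.
Eq. 1: 1.3(15.8) + 0.5(20.7) + 0.5(16.7) + 0.5(18.6) = 20.54 + 10.35 + 8.35 + 9.30 = 48.54
Eq. 2: 1.3(15.8) + 1.6(16.7) + 0.3(23.0) = 20.54 + 26.72 + 6.90 = 54.16
Eq. 3: 0.85(15.8) - 1.0(23.0) = 13.43 - 23.00 = -9.57
Eq. 4: 1.4(15.8) = 22.12
Eq. 5: 1.2(15.8) + 1.4(16.7) + 0.75(20.7) = 18.96 + 23.38 + 15.53 = 57.87
Eq. 6: 1.3(15.8) + 1.0(23.0) + 0.7(20.7) = 20.54 + 23.00 + 14.49 = 58.03
The controlling combination is 6, giving 58.03 kN/m.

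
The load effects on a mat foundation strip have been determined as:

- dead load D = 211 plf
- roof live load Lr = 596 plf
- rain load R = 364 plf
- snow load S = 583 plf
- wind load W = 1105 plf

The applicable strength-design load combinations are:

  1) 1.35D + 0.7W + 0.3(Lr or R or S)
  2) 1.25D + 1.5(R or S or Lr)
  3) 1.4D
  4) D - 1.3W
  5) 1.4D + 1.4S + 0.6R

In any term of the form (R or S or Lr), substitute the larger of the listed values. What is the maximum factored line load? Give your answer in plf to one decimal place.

1330.0 plf

(Lr or R or S) → Lr = 596 plf; (R or S or Lr) → Lr = 596 plf.
1) 1.35(211) + 0.7(1105) + 0.3(596) = 1237.2
2) 1.25(211) + 1.5(596) = 1157.8
3) 1.4(211) = 295.4
4) 1.0(211) - 1.3(1105) = -1225.5
5) 1.4(211) + 1.4(583) + 0.6(364) = 1330.0
Maximum is from combination 5.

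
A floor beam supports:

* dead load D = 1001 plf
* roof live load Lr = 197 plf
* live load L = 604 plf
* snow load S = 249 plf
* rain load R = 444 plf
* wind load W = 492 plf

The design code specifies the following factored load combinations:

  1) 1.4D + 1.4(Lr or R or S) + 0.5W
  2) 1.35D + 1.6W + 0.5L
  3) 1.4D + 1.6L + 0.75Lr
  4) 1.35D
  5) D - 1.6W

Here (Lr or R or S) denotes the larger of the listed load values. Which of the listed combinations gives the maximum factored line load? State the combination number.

(Lr or R or S) → R = 444 plf.
1) 1.4(1001) + 1.4(444) + 0.5(492) = 2269.0
2) 1.35(1001) + 1.6(492) + 0.5(604) = 2440.6
3) 1.4(1001) + 1.6(604) + 0.75(197) = 2515.6
4) 1.35(1001) = 1351.4
5) 1.0(1001) - 1.6(492) = 213.8
The largest value is 2515.6 plf from combination 3.

Combination 3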